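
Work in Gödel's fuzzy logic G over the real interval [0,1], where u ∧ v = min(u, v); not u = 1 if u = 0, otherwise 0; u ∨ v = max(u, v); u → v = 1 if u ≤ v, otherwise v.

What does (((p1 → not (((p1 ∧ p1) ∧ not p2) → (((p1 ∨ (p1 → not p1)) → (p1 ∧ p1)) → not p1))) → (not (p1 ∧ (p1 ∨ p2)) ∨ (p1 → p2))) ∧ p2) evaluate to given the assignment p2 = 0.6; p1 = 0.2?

(p1 ∧ p1) = min(0.2, 0.2) = 0.2
not p2: Gödel ¬ of 0.6 = 0 (operand ≠ 0)
((p1 ∧ p1) ∧ not p2) = min(0.2, 0) = 0
not p1: Gödel ¬ of 0.2 = 0 (operand ≠ 0)
(p1 → not p1): 0.2 > 0, so result = 0
(p1 ∨ (p1 → not p1)) = max(0.2, 0) = 0.2
(p1 ∧ p1) = min(0.2, 0.2) = 0.2
((p1 ∨ (p1 → not p1)) → (p1 ∧ p1)): 0.2 ≤ 0.2, so result = 1
not p1: Gödel ¬ of 0.2 = 0 (operand ≠ 0)
(((p1 ∨ (p1 → not p1)) → (p1 ∧ p1)) → not p1): 1 > 0, so result = 0
(((p1 ∧ p1) ∧ not p2) → (((p1 ∨ (p1 → not p1)) → (p1 ∧ p1)) → not p1)): 0 ≤ 0, so result = 1
not (((p1 ∧ p1) ∧ not p2) → (((p1 ∨ (p1 → not p1)) → (p1 ∧ p1)) → not p1)): Gödel ¬ of 1 = 0 (operand ≠ 0)
(p1 → not (((p1 ∧ p1) ∧ not p2) → (((p1 ∨ (p1 → not p1)) → (p1 ∧ p1)) → not p1))): 0.2 > 0, so result = 0
(p1 ∨ p2) = max(0.2, 0.6) = 0.6
(p1 ∧ (p1 ∨ p2)) = min(0.2, 0.6) = 0.2
not (p1 ∧ (p1 ∨ p2)): Gödel ¬ of 0.2 = 0 (operand ≠ 0)
(p1 → p2): 0.2 ≤ 0.6, so result = 1
(not (p1 ∧ (p1 ∨ p2)) ∨ (p1 → p2)) = max(0, 1) = 1
((p1 → not (((p1 ∧ p1) ∧ not p2) → (((p1 ∨ (p1 → not p1)) → (p1 ∧ p1)) → not p1))) → (not (p1 ∧ (p1 ∨ p2)) ∨ (p1 → p2))): 0 ≤ 1, so result = 1
(((p1 → not (((p1 ∧ p1) ∧ not p2) → (((p1 ∨ (p1 → not p1)) → (p1 ∧ p1)) → not p1))) → (not (p1 ∧ (p1 ∨ p2)) ∨ (p1 → p2))) ∧ p2) = min(1, 0.6) = 0.6

0.60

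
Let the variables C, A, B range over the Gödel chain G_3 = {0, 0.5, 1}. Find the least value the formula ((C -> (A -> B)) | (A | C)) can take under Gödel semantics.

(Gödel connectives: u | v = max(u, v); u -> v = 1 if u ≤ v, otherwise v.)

0.50

The minimum is attained at C = 0.5, A = 0.5, B = 0:
  (A -> B): 0.5 > 0, so result = 0
  (C -> (A -> B)): 0.5 > 0, so result = 0
  (A | C) = max(0.5, 0.5) = 0.5
  ((C -> (A -> B)) | (A | C)) = max(0, 0.5) = 0.5
Checking all 27 assignments confirms none give a value below 0.50.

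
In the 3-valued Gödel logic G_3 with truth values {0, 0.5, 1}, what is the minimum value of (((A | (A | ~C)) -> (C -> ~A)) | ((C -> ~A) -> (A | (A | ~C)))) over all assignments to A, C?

1.00

Every assignment gives 1. For instance at A = 0, C = 0:
  ~C: Gödel ¬ of 0 = 1 (operand is 0)
  (A | ~C) = max(0, 1) = 1
  (A | (A | ~C)) = max(0, 1) = 1
  ~A: Gödel ¬ of 0 = 1 (operand is 0)
  (C -> ~A): 0 ≤ 1, so result = 1
  ((A | (A | ~C)) -> (C -> ~A)): 1 ≤ 1, so result = 1
  ~A: Gödel ¬ of 0 = 1 (operand is 0)
  (C -> ~A): 0 ≤ 1, so result = 1
  ~C: Gödel ¬ of 0 = 1 (operand is 0)
  (A | ~C) = max(0, 1) = 1
  (A | (A | ~C)) = max(0, 1) = 1
  ((C -> ~A) -> (A | (A | ~C))): 1 ≤ 1, so result = 1
  (((A | (A | ~C)) -> (C -> ~A)) | ((C -> ~A) -> (A | (A | ~C)))) = max(1, 1) = 1
All 9 assignments give value 1 — the formula is a G_3-tautology.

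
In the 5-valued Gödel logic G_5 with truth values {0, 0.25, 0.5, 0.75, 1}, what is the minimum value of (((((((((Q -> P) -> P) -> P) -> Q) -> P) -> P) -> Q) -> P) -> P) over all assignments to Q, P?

The minimum is attained at Q = 0, P = 0.25:
  (Q -> P): 0 ≤ 0.25, so result = 1
  ((Q -> P) -> P): 1 > 0.25, so result = 0.25
  (((Q -> P) -> P) -> P): 0.25 ≤ 0.25, so result = 1
  ((((Q -> P) -> P) -> P) -> Q): 1 > 0, so result = 0
  (((((Q -> P) -> P) -> P) -> Q) -> P): 0 ≤ 0.25, so result = 1
  ((((((Q -> P) -> P) -> P) -> Q) -> P) -> P): 1 > 0.25, so result = 0.25
  (((((((Q -> P) -> P) -> P) -> Q) -> P) -> P) -> Q): 0.25 > 0, so result = 0
  ((((((((Q -> P) -> P) -> P) -> Q) -> P) -> P) -> Q) -> P): 0 ≤ 0.25, so result = 1
  (((((((((Q -> P) -> P) -> P) -> Q) -> P) -> P) -> Q) -> P) -> P): 1 > 0.25, so result = 0.25
Checking all 25 assignments confirms none give a value below 0.25.

0.25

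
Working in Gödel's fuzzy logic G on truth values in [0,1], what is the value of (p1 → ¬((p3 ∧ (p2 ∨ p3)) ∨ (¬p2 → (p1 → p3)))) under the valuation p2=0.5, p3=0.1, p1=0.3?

(p2 ∨ p3) = max(0.5, 0.1) = 0.5
(p3 ∧ (p2 ∨ p3)) = min(0.1, 0.5) = 0.1
¬p2: Gödel ¬ of 0.5 = 0 (operand ≠ 0)
(p1 → p3): 0.3 > 0.1, so result = 0.1
(¬p2 → (p1 → p3)): 0 ≤ 0.1, so result = 1
((p3 ∧ (p2 ∨ p3)) ∨ (¬p2 → (p1 → p3))) = max(0.1, 1) = 1
¬((p3 ∧ (p2 ∨ p3)) ∨ (¬p2 → (p1 → p3))): Gödel ¬ of 1 = 0 (operand ≠ 0)
(p1 → ¬((p3 ∧ (p2 ∨ p3)) ∨ (¬p2 → (p1 → p3)))): 0.3 > 0, so result = 0

0.00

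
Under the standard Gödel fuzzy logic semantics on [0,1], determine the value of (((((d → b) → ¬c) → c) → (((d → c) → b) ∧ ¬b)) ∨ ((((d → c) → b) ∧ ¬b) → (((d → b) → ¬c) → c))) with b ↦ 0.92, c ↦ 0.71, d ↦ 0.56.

(d → b): 0.56 ≤ 0.92, so result = 1
¬c: Gödel ¬ of 0.71 = 0 (operand ≠ 0)
((d → b) → ¬c): 1 > 0, so result = 0
(((d → b) → ¬c) → c): 0 ≤ 0.71, so result = 1
(d → c): 0.56 ≤ 0.71, so result = 1
((d → c) → b): 1 > 0.92, so result = 0.92
¬b: Gödel ¬ of 0.92 = 0 (operand ≠ 0)
(((d → c) → b) ∧ ¬b) = min(0.92, 0) = 0
((((d → b) → ¬c) → c) → (((d → c) → b) ∧ ¬b)): 1 > 0, so result = 0
(d → c): 0.56 ≤ 0.71, so result = 1
((d → c) → b): 1 > 0.92, so result = 0.92
¬b: Gödel ¬ of 0.92 = 0 (operand ≠ 0)
(((d → c) → b) ∧ ¬b) = min(0.92, 0) = 0
(d → b): 0.56 ≤ 0.92, so result = 1
¬c: Gödel ¬ of 0.71 = 0 (operand ≠ 0)
((d → b) → ¬c): 1 > 0, so result = 0
(((d → b) → ¬c) → c): 0 ≤ 0.71, so result = 1
((((d → c) → b) ∧ ¬b) → (((d → b) → ¬c) → c)): 0 ≤ 1, so result = 1
(((((d → b) → ¬c) → c) → (((d → c) → b) ∧ ¬b)) ∨ ((((d → c) → b) ∧ ¬b) → (((d → b) → ¬c) → c))) = max(0, 1) = 1

1.00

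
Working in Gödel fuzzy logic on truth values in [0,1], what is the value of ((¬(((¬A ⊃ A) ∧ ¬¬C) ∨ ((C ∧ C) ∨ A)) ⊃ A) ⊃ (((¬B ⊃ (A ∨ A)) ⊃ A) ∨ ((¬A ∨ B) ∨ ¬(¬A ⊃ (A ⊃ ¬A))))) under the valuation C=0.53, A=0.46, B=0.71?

¬A: Gödel ¬ of 0.46 = 0 (operand ≠ 0)
(¬A ⊃ A): 0 ≤ 0.46, so result = 1
¬C: Gödel ¬ of 0.53 = 0 (operand ≠ 0)
¬¬C: Gödel ¬ of 0 = 1 (operand is 0)
((¬A ⊃ A) ∧ ¬¬C) = min(1, 1) = 1
(C ∧ C) = min(0.53, 0.53) = 0.53
((C ∧ C) ∨ A) = max(0.53, 0.46) = 0.53
(((¬A ⊃ A) ∧ ¬¬C) ∨ ((C ∧ C) ∨ A)) = max(1, 0.53) = 1
¬(((¬A ⊃ A) ∧ ¬¬C) ∨ ((C ∧ C) ∨ A)): Gödel ¬ of 1 = 0 (operand ≠ 0)
(¬(((¬A ⊃ A) ∧ ¬¬C) ∨ ((C ∧ C) ∨ A)) ⊃ A): 0 ≤ 0.46, so result = 1
¬B: Gödel ¬ of 0.71 = 0 (operand ≠ 0)
(A ∨ A) = max(0.46, 0.46) = 0.46
(¬B ⊃ (A ∨ A)): 0 ≤ 0.46, so result = 1
((¬B ⊃ (A ∨ A)) ⊃ A): 1 > 0.46, so result = 0.46
¬A: Gödel ¬ of 0.46 = 0 (operand ≠ 0)
(¬A ∨ B) = max(0, 0.71) = 0.71
¬A: Gödel ¬ of 0.46 = 0 (operand ≠ 0)
¬A: Gödel ¬ of 0.46 = 0 (operand ≠ 0)
(A ⊃ ¬A): 0.46 > 0, so result = 0
(¬A ⊃ (A ⊃ ¬A)): 0 ≤ 0, so result = 1
¬(¬A ⊃ (A ⊃ ¬A)): Gödel ¬ of 1 = 0 (operand ≠ 0)
((¬A ∨ B) ∨ ¬(¬A ⊃ (A ⊃ ¬A))) = max(0.71, 0) = 0.71
(((¬B ⊃ (A ∨ A)) ⊃ A) ∨ ((¬A ∨ B) ∨ ¬(¬A ⊃ (A ⊃ ¬A)))) = max(0.46, 0.71) = 0.71
((¬(((¬A ⊃ A) ∧ ¬¬C) ∨ ((C ∧ C) ∨ A)) ⊃ A) ⊃ (((¬B ⊃ (A ∨ A)) ⊃ A) ∨ ((¬A ∨ B) ∨ ¬(¬A ⊃ (A ⊃ ¬A))))): 1 > 0.71, so result = 0.71

0.71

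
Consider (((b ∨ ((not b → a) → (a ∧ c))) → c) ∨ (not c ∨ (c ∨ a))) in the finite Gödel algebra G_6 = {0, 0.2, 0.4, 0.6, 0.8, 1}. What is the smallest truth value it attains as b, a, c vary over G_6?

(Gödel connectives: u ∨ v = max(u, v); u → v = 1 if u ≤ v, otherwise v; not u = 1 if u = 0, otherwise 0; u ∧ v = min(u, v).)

0.20

The minimum is attained at b = 0, a = 0, c = 0.2:
  not b: Gödel ¬ of 0 = 1 (operand is 0)
  (not b → a): 1 > 0, so result = 0
  (a ∧ c) = min(0, 0.2) = 0
  ((not b → a) → (a ∧ c)): 0 ≤ 0, so result = 1
  (b ∨ ((not b → a) → (a ∧ c))) = max(0, 1) = 1
  ((b ∨ ((not b → a) → (a ∧ c))) → c): 1 > 0.2, so result = 0.2
  not c: Gödel ¬ of 0.2 = 0 (operand ≠ 0)
  (c ∨ a) = max(0.2, 0) = 0.2
  (not c ∨ (c ∨ a)) = max(0, 0.2) = 0.2
  (((b ∨ ((not b → a) → (a ∧ c))) → c) ∨ (not c ∨ (c ∨ a))) = max(0.2, 0.2) = 0.2
Checking all 216 assignments confirms none give a value below 0.20.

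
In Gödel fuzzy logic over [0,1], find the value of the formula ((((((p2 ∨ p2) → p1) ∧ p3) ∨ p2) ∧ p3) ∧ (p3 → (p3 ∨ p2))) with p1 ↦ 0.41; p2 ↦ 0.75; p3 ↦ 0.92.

(p2 ∨ p2) = max(0.75, 0.75) = 0.75
((p2 ∨ p2) → p1): 0.75 > 0.41, so result = 0.41
(((p2 ∨ p2) → p1) ∧ p3) = min(0.41, 0.92) = 0.41
((((p2 ∨ p2) → p1) ∧ p3) ∨ p2) = max(0.41, 0.75) = 0.75
(((((p2 ∨ p2) → p1) ∧ p3) ∨ p2) ∧ p3) = min(0.75, 0.92) = 0.75
(p3 ∨ p2) = max(0.92, 0.75) = 0.92
(p3 → (p3 ∨ p2)): 0.92 ≤ 0.92, so result = 1
((((((p2 ∨ p2) → p1) ∧ p3) ∨ p2) ∧ p3) ∧ (p3 → (p3 ∨ p2))) = min(0.75, 1) = 0.75

0.75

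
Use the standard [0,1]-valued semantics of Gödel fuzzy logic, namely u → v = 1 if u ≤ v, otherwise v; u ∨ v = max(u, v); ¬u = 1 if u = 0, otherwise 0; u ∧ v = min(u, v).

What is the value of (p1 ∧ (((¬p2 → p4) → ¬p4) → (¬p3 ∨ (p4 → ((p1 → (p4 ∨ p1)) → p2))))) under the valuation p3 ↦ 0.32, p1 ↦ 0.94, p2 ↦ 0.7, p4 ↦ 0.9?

¬p2: Gödel ¬ of 0.7 = 0 (operand ≠ 0)
(¬p2 → p4): 0 ≤ 0.9, so result = 1
¬p4: Gödel ¬ of 0.9 = 0 (operand ≠ 0)
((¬p2 → p4) → ¬p4): 1 > 0, so result = 0
¬p3: Gödel ¬ of 0.32 = 0 (operand ≠ 0)
(p4 ∨ p1) = max(0.9, 0.94) = 0.94
(p1 → (p4 ∨ p1)): 0.94 ≤ 0.94, so result = 1
((p1 → (p4 ∨ p1)) → p2): 1 > 0.7, so result = 0.7
(p4 → ((p1 → (p4 ∨ p1)) → p2)): 0.9 > 0.7, so result = 0.7
(¬p3 ∨ (p4 → ((p1 → (p4 ∨ p1)) → p2))) = max(0, 0.7) = 0.7
(((¬p2 → p4) → ¬p4) → (¬p3 ∨ (p4 → ((p1 → (p4 ∨ p1)) → p2)))): 0 ≤ 0.7, so result = 1
(p1 ∧ (((¬p2 → p4) → ¬p4) → (¬p3 ∨ (p4 → ((p1 → (p4 ∨ p1)) → p2))))) = min(0.94, 1) = 0.94

0.94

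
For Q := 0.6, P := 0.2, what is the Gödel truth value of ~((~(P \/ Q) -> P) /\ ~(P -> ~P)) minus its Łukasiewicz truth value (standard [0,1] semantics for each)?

Gödel evaluation:
  (P \/ Q) = max(0.2, 0.6) = 0.6
  ~(P \/ Q): Gödel ¬ of 0.6 = 0 (operand ≠ 0)
  (~(P \/ Q) -> P): 0 ≤ 0.2, so result = 1
  ~P: Gödel ¬ of 0.2 = 0 (operand ≠ 0)
  (P -> ~P): 0.2 > 0, so result = 0
  ~(P -> ~P): Gödel ¬ of 0 = 1 (operand is 0)
  ((~(P \/ Q) -> P) /\ ~(P -> ~P)) = min(1, 1) = 1
  ~((~(P \/ Q) -> P) /\ ~(P -> ~P)): Gödel ¬ of 1 = 0 (operand ≠ 0)
  Gödel value = 0
Łukasiewicz evaluation:
  (P \/ Q) = max(0.2, 0.6) = 0.6
  ~(P \/ Q): Łukasiewicz ¬ gives 1 − 0.6 = 0.4
  (~(P \/ Q) -> P): min(1, 1 − 0.4 + 0.2) = 0.8
  ~P: Łukasiewicz ¬ gives 1 − 0.2 = 0.8
  (P -> ~P): min(1, 1 − 0.2 + 0.8) = 1
  ~(P -> ~P): Łukasiewicz ¬ gives 1 − 1 = 0
  ((~(P \/ Q) -> P) /\ ~(P -> ~P)) = min(0.8, 0) = 0
  ~((~(P \/ Q) -> P) /\ ~(P -> ~P)): Łukasiewicz ¬ gives 1 − 0 = 1
  Łukasiewicz value = 1
Difference: 0 − 1 = -1.00

-1.00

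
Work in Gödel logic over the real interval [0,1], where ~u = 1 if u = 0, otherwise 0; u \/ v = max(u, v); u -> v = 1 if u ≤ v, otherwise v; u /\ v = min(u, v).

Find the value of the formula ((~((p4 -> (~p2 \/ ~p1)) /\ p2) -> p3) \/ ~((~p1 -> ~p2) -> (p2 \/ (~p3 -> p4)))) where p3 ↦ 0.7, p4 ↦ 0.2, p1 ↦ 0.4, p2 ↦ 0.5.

0.70

~p2: Gödel ¬ of 0.5 = 0 (operand ≠ 0)
~p1: Gödel ¬ of 0.4 = 0 (operand ≠ 0)
(~p2 \/ ~p1) = max(0, 0) = 0
(p4 -> (~p2 \/ ~p1)): 0.2 > 0, so result = 0
((p4 -> (~p2 \/ ~p1)) /\ p2) = min(0, 0.5) = 0
~((p4 -> (~p2 \/ ~p1)) /\ p2): Gödel ¬ of 0 = 1 (operand is 0)
(~((p4 -> (~p2 \/ ~p1)) /\ p2) -> p3): 1 > 0.7, so result = 0.7
~p1: Gödel ¬ of 0.4 = 0 (operand ≠ 0)
~p2: Gödel ¬ of 0.5 = 0 (operand ≠ 0)
(~p1 -> ~p2): 0 ≤ 0, so result = 1
~p3: Gödel ¬ of 0.7 = 0 (operand ≠ 0)
(~p3 -> p4): 0 ≤ 0.2, so result = 1
(p2 \/ (~p3 -> p4)) = max(0.5, 1) = 1
((~p1 -> ~p2) -> (p2 \/ (~p3 -> p4))): 1 ≤ 1, so result = 1
~((~p1 -> ~p2) -> (p2 \/ (~p3 -> p4))): Gödel ¬ of 1 = 0 (operand ≠ 0)
((~((p4 -> (~p2 \/ ~p1)) /\ p2) -> p3) \/ ~((~p1 -> ~p2) -> (p2 \/ (~p3 -> p4)))) = max(0.7, 0) = 0.7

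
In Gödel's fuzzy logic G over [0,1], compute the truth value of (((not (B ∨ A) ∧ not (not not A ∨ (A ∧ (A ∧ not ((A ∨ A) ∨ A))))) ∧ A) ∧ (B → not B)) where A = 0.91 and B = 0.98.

(B ∨ A) = max(0.98, 0.91) = 0.98
not (B ∨ A): Gödel ¬ of 0.98 = 0 (operand ≠ 0)
not A: Gödel ¬ of 0.91 = 0 (operand ≠ 0)
not not A: Gödel ¬ of 0 = 1 (operand is 0)
(A ∨ A) = max(0.91, 0.91) = 0.91
((A ∨ A) ∨ A) = max(0.91, 0.91) = 0.91
not ((A ∨ A) ∨ A): Gödel ¬ of 0.91 = 0 (operand ≠ 0)
(A ∧ not ((A ∨ A) ∨ A)) = min(0.91, 0) = 0
(A ∧ (A ∧ not ((A ∨ A) ∨ A))) = min(0.91, 0) = 0
(not not A ∨ (A ∧ (A ∧ not ((A ∨ A) ∨ A)))) = max(1, 0) = 1
not (not not A ∨ (A ∧ (A ∧ not ((A ∨ A) ∨ A)))): Gödel ¬ of 1 = 0 (operand ≠ 0)
(not (B ∨ A) ∧ not (not not A ∨ (A ∧ (A ∧ not ((A ∨ A) ∨ A))))) = min(0, 0) = 0
((not (B ∨ A) ∧ not (not not A ∨ (A ∧ (A ∧ not ((A ∨ A) ∨ A))))) ∧ A) = min(0, 0.91) = 0
not B: Gödel ¬ of 0.98 = 0 (operand ≠ 0)
(B → not B): 0.98 > 0, so result = 0
(((not (B ∨ A) ∧ not (not not A ∨ (A ∧ (A ∧ not ((A ∨ A) ∨ A))))) ∧ A) ∧ (B → not B)) = min(0, 0) = 0

0.00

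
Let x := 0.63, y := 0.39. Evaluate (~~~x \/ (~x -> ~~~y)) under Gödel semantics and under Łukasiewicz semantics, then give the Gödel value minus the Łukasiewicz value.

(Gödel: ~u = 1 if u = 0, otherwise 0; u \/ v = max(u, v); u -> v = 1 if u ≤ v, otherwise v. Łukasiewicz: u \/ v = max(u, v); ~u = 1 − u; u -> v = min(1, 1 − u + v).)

Gödel evaluation:
  ~x: Gödel ¬ of 0.63 = 0 (operand ≠ 0)
  ~~x: Gödel ¬ of 0 = 1 (operand is 0)
  ~~~x: Gödel ¬ of 1 = 0 (operand ≠ 0)
  ~x: Gödel ¬ of 0.63 = 0 (operand ≠ 0)
  ~y: Gödel ¬ of 0.39 = 0 (operand ≠ 0)
  ~~y: Gödel ¬ of 0 = 1 (operand is 0)
  ~~~y: Gödel ¬ of 1 = 0 (operand ≠ 0)
  (~x -> ~~~y): 0 ≤ 0, so result = 1
  (~~~x \/ (~x -> ~~~y)) = max(0, 1) = 1
  Gödel value = 1
Łukasiewicz evaluation:
  ~x: Łukasiewicz ¬ gives 1 − 0.63 = 0.37
  ~~x: Łukasiewicz ¬ gives 1 − 0.37 = 0.63
  ~~~x: Łukasiewicz ¬ gives 1 − 0.63 = 0.37
  ~x: Łukasiewicz ¬ gives 1 − 0.63 = 0.37
  ~y: Łukasiewicz ¬ gives 1 − 0.39 = 0.61
  ~~y: Łukasiewicz ¬ gives 1 − 0.61 = 0.39
  ~~~y: Łukasiewicz ¬ gives 1 − 0.39 = 0.61
  (~x -> ~~~y): min(1, 1 − 0.37 + 0.61) = 1
  (~~~x \/ (~x -> ~~~y)) = max(0.37, 1) = 1
  Łukasiewicz value = 1
Difference: 1 − 1 = 0.00

0.00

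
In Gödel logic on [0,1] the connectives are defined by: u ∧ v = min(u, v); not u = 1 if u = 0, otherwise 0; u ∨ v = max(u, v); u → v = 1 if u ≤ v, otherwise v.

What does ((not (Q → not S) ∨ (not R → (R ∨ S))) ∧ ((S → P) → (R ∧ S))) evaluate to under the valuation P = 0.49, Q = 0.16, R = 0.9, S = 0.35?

not S: Gödel ¬ of 0.35 = 0 (operand ≠ 0)
(Q → not S): 0.16 > 0, so result = 0
not (Q → not S): Gödel ¬ of 0 = 1 (operand is 0)
not R: Gödel ¬ of 0.9 = 0 (operand ≠ 0)
(R ∨ S) = max(0.9, 0.35) = 0.9
(not R → (R ∨ S)): 0 ≤ 0.9, so result = 1
(not (Q → not S) ∨ (not R → (R ∨ S))) = max(1, 1) = 1
(S → P): 0.35 ≤ 0.49, so result = 1
(R ∧ S) = min(0.9, 0.35) = 0.35
((S → P) → (R ∧ S)): 1 > 0.35, so result = 0.35
((not (Q → not S) ∨ (not R → (R ∨ S))) ∧ ((S → P) → (R ∧ S))) = min(1, 0.35) = 0.35

0.35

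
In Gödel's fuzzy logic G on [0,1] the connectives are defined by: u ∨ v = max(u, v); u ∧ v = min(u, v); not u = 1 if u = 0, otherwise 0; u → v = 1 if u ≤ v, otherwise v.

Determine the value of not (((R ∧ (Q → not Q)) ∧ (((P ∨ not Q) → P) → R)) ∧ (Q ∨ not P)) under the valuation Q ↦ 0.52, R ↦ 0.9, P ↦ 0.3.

1.00

not Q: Gödel ¬ of 0.52 = 0 (operand ≠ 0)
(Q → not Q): 0.52 > 0, so result = 0
(R ∧ (Q → not Q)) = min(0.9, 0) = 0
not Q: Gödel ¬ of 0.52 = 0 (operand ≠ 0)
(P ∨ not Q) = max(0.3, 0) = 0.3
((P ∨ not Q) → P): 0.3 ≤ 0.3, so result = 1
(((P ∨ not Q) → P) → R): 1 > 0.9, so result = 0.9
((R ∧ (Q → not Q)) ∧ (((P ∨ not Q) → P) → R)) = min(0, 0.9) = 0
not P: Gödel ¬ of 0.3 = 0 (operand ≠ 0)
(Q ∨ not P) = max(0.52, 0) = 0.52
(((R ∧ (Q → not Q)) ∧ (((P ∨ not Q) → P) → R)) ∧ (Q ∨ not P)) = min(0, 0.52) = 0
not (((R ∧ (Q → not Q)) ∧ (((P ∨ not Q) → P) → R)) ∧ (Q ∨ not P)): Gödel ¬ of 0 = 1 (operand is 0)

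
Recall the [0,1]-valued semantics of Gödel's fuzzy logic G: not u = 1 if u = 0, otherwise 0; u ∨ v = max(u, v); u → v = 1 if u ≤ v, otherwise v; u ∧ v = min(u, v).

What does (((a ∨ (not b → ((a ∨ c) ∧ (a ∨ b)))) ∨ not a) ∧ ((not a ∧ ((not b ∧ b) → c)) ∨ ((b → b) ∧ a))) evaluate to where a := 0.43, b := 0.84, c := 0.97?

0.43

not b: Gödel ¬ of 0.84 = 0 (operand ≠ 0)
(a ∨ c) = max(0.43, 0.97) = 0.97
(a ∨ b) = max(0.43, 0.84) = 0.84
((a ∨ c) ∧ (a ∨ b)) = min(0.97, 0.84) = 0.84
(not b → ((a ∨ c) ∧ (a ∨ b))): 0 ≤ 0.84, so result = 1
(a ∨ (not b → ((a ∨ c) ∧ (a ∨ b)))) = max(0.43, 1) = 1
not a: Gödel ¬ of 0.43 = 0 (operand ≠ 0)
((a ∨ (not b → ((a ∨ c) ∧ (a ∨ b)))) ∨ not a) = max(1, 0) = 1
not a: Gödel ¬ of 0.43 = 0 (operand ≠ 0)
not b: Gödel ¬ of 0.84 = 0 (operand ≠ 0)
(not b ∧ b) = min(0, 0.84) = 0
((not b ∧ b) → c): 0 ≤ 0.97, so result = 1
(not a ∧ ((not b ∧ b) → c)) = min(0, 1) = 0
(b → b): 0.84 ≤ 0.84, so result = 1
((b → b) ∧ a) = min(1, 0.43) = 0.43
((not a ∧ ((not b ∧ b) → c)) ∨ ((b → b) ∧ a)) = max(0, 0.43) = 0.43
(((a ∨ (not b → ((a ∨ c) ∧ (a ∨ b)))) ∨ not a) ∧ ((not a ∧ ((not b ∧ b) → c)) ∨ ((b → b) ∧ a))) = min(1, 0.43) = 0.43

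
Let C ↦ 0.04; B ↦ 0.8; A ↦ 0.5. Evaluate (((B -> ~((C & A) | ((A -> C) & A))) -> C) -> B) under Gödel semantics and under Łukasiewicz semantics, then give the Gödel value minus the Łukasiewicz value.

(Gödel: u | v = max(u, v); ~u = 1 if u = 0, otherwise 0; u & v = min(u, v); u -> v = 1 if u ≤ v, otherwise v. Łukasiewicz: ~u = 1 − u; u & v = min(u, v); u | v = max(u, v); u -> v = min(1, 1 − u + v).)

Gödel evaluation:
  (C & A) = min(0.04, 0.5) = 0.04
  (A -> C): 0.5 > 0.04, so result = 0.04
  ((A -> C) & A) = min(0.04, 0.5) = 0.04
  ((C & A) | ((A -> C) & A)) = max(0.04, 0.04) = 0.04
  ~((C & A) | ((A -> C) & A)): Gödel ¬ of 0.04 = 0 (operand ≠ 0)
  (B -> ~((C & A) | ((A -> C) & A))): 0.8 > 0, so result = 0
  ((B -> ~((C & A) | ((A -> C) & A))) -> C): 0 ≤ 0.04, so result = 1
  (((B -> ~((C & A) | ((A -> C) & A))) -> C) -> B): 1 > 0.8, so result = 0.8
  Gödel value = 0.8
Łukasiewicz evaluation:
  (C & A) = min(0.04, 0.5) = 0.04
  (A -> C): min(1, 1 − 0.5 + 0.04) = 0.54
  ((A -> C) & A) = min(0.54, 0.5) = 0.5
  ((C & A) | ((A -> C) & A)) = max(0.04, 0.5) = 0.5
  ~((C & A) | ((A -> C) & A)): Łukasiewicz ¬ gives 1 − 0.5 = 0.5
  (B -> ~((C & A) | ((A -> C) & A))): min(1, 1 − 0.8 + 0.5) = 0.7
  ((B -> ~((C & A) | ((A -> C) & A))) -> C): min(1, 1 − 0.7 + 0.04) = 0.34
  (((B -> ~((C & A) | ((A -> C) & A))) -> C) -> B): min(1, 1 − 0.34 + 0.8) = 1
  Łukasiewicz value = 1
Difference: 0.8 − 1 = -0.20

-0.20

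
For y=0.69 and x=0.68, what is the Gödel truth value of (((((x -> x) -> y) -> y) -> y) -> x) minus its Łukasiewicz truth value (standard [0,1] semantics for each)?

-0.31

Gödel evaluation:
  (x -> x): 0.68 ≤ 0.68, so result = 1
  ((x -> x) -> y): 1 > 0.69, so result = 0.69
  (((x -> x) -> y) -> y): 0.69 ≤ 0.69, so result = 1
  ((((x -> x) -> y) -> y) -> y): 1 > 0.69, so result = 0.69
  (((((x -> x) -> y) -> y) -> y) -> x): 0.69 > 0.68, so result = 0.68
  Gödel value = 0.68
Łukasiewicz evaluation:
  (x -> x): min(1, 1 − 0.68 + 0.68) = 1
  ((x -> x) -> y): min(1, 1 − 1 + 0.69) = 0.69
  (((x -> x) -> y) -> y): min(1, 1 − 0.69 + 0.69) = 1
  ((((x -> x) -> y) -> y) -> y): min(1, 1 − 1 + 0.69) = 0.69
  (((((x -> x) -> y) -> y) -> y) -> x): min(1, 1 − 0.69 + 0.68) = 0.99
  Łukasiewicz value = 0.99
Difference: 0.68 − 0.99 = -0.31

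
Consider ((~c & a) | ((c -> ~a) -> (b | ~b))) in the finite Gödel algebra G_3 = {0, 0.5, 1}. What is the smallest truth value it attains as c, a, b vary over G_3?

0.50

The minimum is attained at c = 0, a = 0, b = 0.5:
  ~c: Gödel ¬ of 0 = 1 (operand is 0)
  (~c & a) = min(1, 0) = 0
  ~a: Gödel ¬ of 0 = 1 (operand is 0)
  (c -> ~a): 0 ≤ 1, so result = 1
  ~b: Gödel ¬ of 0.5 = 0 (operand ≠ 0)
  (b | ~b) = max(0.5, 0) = 0.5
  ((c -> ~a) -> (b | ~b)): 1 > 0.5, so result = 0.5
  ((~c & a) | ((c -> ~a) -> (b | ~b))) = max(0, 0.5) = 0.5
Checking all 27 assignments confirms none give a value below 0.50.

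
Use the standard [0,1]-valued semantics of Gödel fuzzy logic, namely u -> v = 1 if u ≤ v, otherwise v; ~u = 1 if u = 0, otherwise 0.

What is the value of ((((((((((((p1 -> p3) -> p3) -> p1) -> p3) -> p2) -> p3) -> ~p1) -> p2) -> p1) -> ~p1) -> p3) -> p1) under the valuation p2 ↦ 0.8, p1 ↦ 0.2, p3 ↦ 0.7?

0.20

(p1 -> p3): 0.2 ≤ 0.7, so result = 1
((p1 -> p3) -> p3): 1 > 0.7, so result = 0.7
(((p1 -> p3) -> p3) -> p1): 0.7 > 0.2, so result = 0.2
((((p1 -> p3) -> p3) -> p1) -> p3): 0.2 ≤ 0.7, so result = 1
(((((p1 -> p3) -> p3) -> p1) -> p3) -> p2): 1 > 0.8, so result = 0.8
((((((p1 -> p3) -> p3) -> p1) -> p3) -> p2) -> p3): 0.8 > 0.7, so result = 0.7
~p1: Gödel ¬ of 0.2 = 0 (operand ≠ 0)
(((((((p1 -> p3) -> p3) -> p1) -> p3) -> p2) -> p3) -> ~p1): 0.7 > 0, so result = 0
((((((((p1 -> p3) -> p3) -> p1) -> p3) -> p2) -> p3) -> ~p1) -> p2): 0 ≤ 0.8, so result = 1
(((((((((p1 -> p3) -> p3) -> p1) -> p3) -> p2) -> p3) -> ~p1) -> p2) -> p1): 1 > 0.2, so result = 0.2
~p1: Gödel ¬ of 0.2 = 0 (operand ≠ 0)
((((((((((p1 -> p3) -> p3) -> p1) -> p3) -> p2) -> p3) -> ~p1) -> p2) -> p1) -> ~p1): 0.2 > 0, so result = 0
(((((((((((p1 -> p3) -> p3) -> p1) -> p3) -> p2) -> p3) -> ~p1) -> p2) -> p1) -> ~p1) -> p3): 0 ≤ 0.7, so result = 1
((((((((((((p1 -> p3) -> p3) -> p1) -> p3) -> p2) -> p3) -> ~p1) -> p2) -> p1) -> ~p1) -> p3) -> p1): 1 > 0.2, so result = 0.2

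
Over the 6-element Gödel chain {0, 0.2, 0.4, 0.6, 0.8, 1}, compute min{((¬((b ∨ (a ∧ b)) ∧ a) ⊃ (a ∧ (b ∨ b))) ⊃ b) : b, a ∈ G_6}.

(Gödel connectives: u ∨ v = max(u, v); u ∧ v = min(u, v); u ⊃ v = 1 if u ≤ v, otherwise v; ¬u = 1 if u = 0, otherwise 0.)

The minimum is attained at b = 0.2, a = 0.2:
  (a ∧ b) = min(0.2, 0.2) = 0.2
  (b ∨ (a ∧ b)) = max(0.2, 0.2) = 0.2
  ((b ∨ (a ∧ b)) ∧ a) = min(0.2, 0.2) = 0.2
  ¬((b ∨ (a ∧ b)) ∧ a): Gödel ¬ of 0.2 = 0 (operand ≠ 0)
  (b ∨ b) = max(0.2, 0.2) = 0.2
  (a ∧ (b ∨ b)) = min(0.2, 0.2) = 0.2
  (¬((b ∨ (a ∧ b)) ∧ a) ⊃ (a ∧ (b ∨ b))): 0 ≤ 0.2, so result = 1
  ((¬((b ∨ (a ∧ b)) ∧ a) ⊃ (a ∧ (b ∨ b))) ⊃ b): 1 > 0.2, so result = 0.2
Checking all 36 assignments confirms none give a value below 0.20.

0.20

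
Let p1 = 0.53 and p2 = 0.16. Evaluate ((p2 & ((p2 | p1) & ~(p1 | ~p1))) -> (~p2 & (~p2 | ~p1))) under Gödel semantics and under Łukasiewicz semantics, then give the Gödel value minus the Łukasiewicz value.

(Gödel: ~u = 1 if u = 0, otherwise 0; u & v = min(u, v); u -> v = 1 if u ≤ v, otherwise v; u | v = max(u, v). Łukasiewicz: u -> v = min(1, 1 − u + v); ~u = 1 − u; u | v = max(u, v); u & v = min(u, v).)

0.00

Gödel evaluation:
  (p2 | p1) = max(0.16, 0.53) = 0.53
  ~p1: Gödel ¬ of 0.53 = 0 (operand ≠ 0)
  (p1 | ~p1) = max(0.53, 0) = 0.53
  ~(p1 | ~p1): Gödel ¬ of 0.53 = 0 (operand ≠ 0)
  ((p2 | p1) & ~(p1 | ~p1)) = min(0.53, 0) = 0
  (p2 & ((p2 | p1) & ~(p1 | ~p1))) = min(0.16, 0) = 0
  ~p2: Gödel ¬ of 0.16 = 0 (operand ≠ 0)
  ~p2: Gödel ¬ of 0.16 = 0 (operand ≠ 0)
  ~p1: Gödel ¬ of 0.53 = 0 (operand ≠ 0)
  (~p2 | ~p1) = max(0, 0) = 0
  (~p2 & (~p2 | ~p1)) = min(0, 0) = 0
  ((p2 & ((p2 | p1) & ~(p1 | ~p1))) -> (~p2 & (~p2 | ~p1))): 0 ≤ 0, so result = 1
  Gödel value = 1
Łukasiewicz evaluation:
  (p2 | p1) = max(0.16, 0.53) = 0.53
  ~p1: Łukasiewicz ¬ gives 1 − 0.53 = 0.47
  (p1 | ~p1) = max(0.53, 0.47) = 0.53
  ~(p1 | ~p1): Łukasiewicz ¬ gives 1 − 0.53 = 0.47
  ((p2 | p1) & ~(p1 | ~p1)) = min(0.53, 0.47) = 0.47
  (p2 & ((p2 | p1) & ~(p1 | ~p1))) = min(0.16, 0.47) = 0.16
  ~p2: Łukasiewicz ¬ gives 1 − 0.16 = 0.84
  ~p2: Łukasiewicz ¬ gives 1 − 0.16 = 0.84
  ~p1: Łukasiewicz ¬ gives 1 − 0.53 = 0.47
  (~p2 | ~p1) = max(0.84, 0.47) = 0.84
  (~p2 & (~p2 | ~p1)) = min(0.84, 0.84) = 0.84
  ((p2 & ((p2 | p1) & ~(p1 | ~p1))) -> (~p2 & (~p2 | ~p1))): min(1, 1 − 0.16 + 0.84) = 1
  Łukasiewicz value = 1
Difference: 1 − 1 = 0.00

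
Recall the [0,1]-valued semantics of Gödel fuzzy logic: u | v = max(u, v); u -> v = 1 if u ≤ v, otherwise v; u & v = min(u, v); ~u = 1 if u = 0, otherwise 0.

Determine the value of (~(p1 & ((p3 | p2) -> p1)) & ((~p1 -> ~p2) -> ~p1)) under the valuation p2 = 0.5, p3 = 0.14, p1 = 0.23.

(p3 | p2) = max(0.14, 0.5) = 0.5
((p3 | p2) -> p1): 0.5 > 0.23, so result = 0.23
(p1 & ((p3 | p2) -> p1)) = min(0.23, 0.23) = 0.23
~(p1 & ((p3 | p2) -> p1)): Gödel ¬ of 0.23 = 0 (operand ≠ 0)
~p1: Gödel ¬ of 0.23 = 0 (operand ≠ 0)
~p2: Gödel ¬ of 0.5 = 0 (operand ≠ 0)
(~p1 -> ~p2): 0 ≤ 0, so result = 1
~p1: Gödel ¬ of 0.23 = 0 (operand ≠ 0)
((~p1 -> ~p2) -> ~p1): 1 > 0, so result = 0
(~(p1 & ((p3 | p2) -> p1)) & ((~p1 -> ~p2) -> ~p1)) = min(0, 0) = 0

0.00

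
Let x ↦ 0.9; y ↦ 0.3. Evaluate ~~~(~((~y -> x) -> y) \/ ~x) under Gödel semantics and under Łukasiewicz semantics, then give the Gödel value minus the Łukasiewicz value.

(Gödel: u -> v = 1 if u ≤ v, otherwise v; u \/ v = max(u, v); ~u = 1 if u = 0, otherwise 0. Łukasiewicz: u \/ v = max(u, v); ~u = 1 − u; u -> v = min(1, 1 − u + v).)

0.70

Gödel evaluation:
  ~y: Gödel ¬ of 0.3 = 0 (operand ≠ 0)
  (~y -> x): 0 ≤ 0.9, so result = 1
  ((~y -> x) -> y): 1 > 0.3, so result = 0.3
  ~((~y -> x) -> y): Gödel ¬ of 0.3 = 0 (operand ≠ 0)
  ~x: Gödel ¬ of 0.9 = 0 (operand ≠ 0)
  (~((~y -> x) -> y) \/ ~x) = max(0, 0) = 0
  ~(~((~y -> x) -> y) \/ ~x): Gödel ¬ of 0 = 1 (operand is 0)
  ~~(~((~y -> x) -> y) \/ ~x): Gödel ¬ of 1 = 0 (operand ≠ 0)
  ~~~(~((~y -> x) -> y) \/ ~x): Gödel ¬ of 0 = 1 (operand is 0)
  Gödel value = 1
Łukasiewicz evaluation:
  ~y: Łukasiewicz ¬ gives 1 − 0.3 = 0.7
  (~y -> x): min(1, 1 − 0.7 + 0.9) = 1
  ((~y -> x) -> y): min(1, 1 − 1 + 0.3) = 0.3
  ~((~y -> x) -> y): Łukasiewicz ¬ gives 1 − 0.3 = 0.7
  ~x: Łukasiewicz ¬ gives 1 − 0.9 = 0.1
  (~((~y -> x) -> y) \/ ~x) = max(0.7, 0.1) = 0.7
  ~(~((~y -> x) -> y) \/ ~x): Łukasiewicz ¬ gives 1 − 0.7 = 0.3
  ~~(~((~y -> x) -> y) \/ ~x): Łukasiewicz ¬ gives 1 − 0.3 = 0.7
  ~~~(~((~y -> x) -> y) \/ ~x): Łukasiewicz ¬ gives 1 − 0.7 = 0.3
  Łukasiewicz value = 0.3
Difference: 1 − 0.3 = 0.70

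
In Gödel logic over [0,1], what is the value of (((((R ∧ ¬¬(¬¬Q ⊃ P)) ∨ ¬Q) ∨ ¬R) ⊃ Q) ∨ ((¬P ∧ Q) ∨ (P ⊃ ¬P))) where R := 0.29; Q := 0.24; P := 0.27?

¬Q: Gödel ¬ of 0.24 = 0 (operand ≠ 0)
¬¬Q: Gödel ¬ of 0 = 1 (operand is 0)
(¬¬Q ⊃ P): 1 > 0.27, so result = 0.27
¬(¬¬Q ⊃ P): Gödel ¬ of 0.27 = 0 (operand ≠ 0)
¬¬(¬¬Q ⊃ P): Gödel ¬ of 0 = 1 (operand is 0)
(R ∧ ¬¬(¬¬Q ⊃ P)) = min(0.29, 1) = 0.29
¬Q: Gödel ¬ of 0.24 = 0 (operand ≠ 0)
((R ∧ ¬¬(¬¬Q ⊃ P)) ∨ ¬Q) = max(0.29, 0) = 0.29
¬R: Gödel ¬ of 0.29 = 0 (operand ≠ 0)
(((R ∧ ¬¬(¬¬Q ⊃ P)) ∨ ¬Q) ∨ ¬R) = max(0.29, 0) = 0.29
((((R ∧ ¬¬(¬¬Q ⊃ P)) ∨ ¬Q) ∨ ¬R) ⊃ Q): 0.29 > 0.24, so result = 0.24
¬P: Gödel ¬ of 0.27 = 0 (operand ≠ 0)
(¬P ∧ Q) = min(0, 0.24) = 0
¬P: Gödel ¬ of 0.27 = 0 (operand ≠ 0)
(P ⊃ ¬P): 0.27 > 0, so result = 0
((¬P ∧ Q) ∨ (P ⊃ ¬P)) = max(0, 0) = 0
(((((R ∧ ¬¬(¬¬Q ⊃ P)) ∨ ¬Q) ∨ ¬R) ⊃ Q) ∨ ((¬P ∧ Q) ∨ (P ⊃ ¬P))) = max(0.24, 0) = 0.24

0.24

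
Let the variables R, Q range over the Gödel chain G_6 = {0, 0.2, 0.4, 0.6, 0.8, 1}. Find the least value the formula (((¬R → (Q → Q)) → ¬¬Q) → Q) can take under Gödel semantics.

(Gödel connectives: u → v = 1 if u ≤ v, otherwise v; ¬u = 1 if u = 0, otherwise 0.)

0.20

The minimum is attained at R = 0, Q = 0.2:
  ¬R: Gödel ¬ of 0 = 1 (operand is 0)
  (Q → Q): 0.2 ≤ 0.2, so result = 1
  (¬R → (Q → Q)): 1 ≤ 1, so result = 1
  ¬Q: Gödel ¬ of 0.2 = 0 (operand ≠ 0)
  ¬¬Q: Gödel ¬ of 0 = 1 (operand is 0)
  ((¬R → (Q → Q)) → ¬¬Q): 1 ≤ 1, so result = 1
  (((¬R → (Q → Q)) → ¬¬Q) → Q): 1 > 0.2, so result = 0.2
Checking all 36 assignments confirms none give a value below 0.20.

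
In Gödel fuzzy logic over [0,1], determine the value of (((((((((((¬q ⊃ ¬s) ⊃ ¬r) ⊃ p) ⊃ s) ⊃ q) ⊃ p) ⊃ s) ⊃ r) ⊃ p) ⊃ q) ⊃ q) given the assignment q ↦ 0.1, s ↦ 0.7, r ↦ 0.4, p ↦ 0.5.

1.00

¬q: Gödel ¬ of 0.1 = 0 (operand ≠ 0)
¬s: Gödel ¬ of 0.7 = 0 (operand ≠ 0)
(¬q ⊃ ¬s): 0 ≤ 0, so result = 1
¬r: Gödel ¬ of 0.4 = 0 (operand ≠ 0)
((¬q ⊃ ¬s) ⊃ ¬r): 1 > 0, so result = 0
(((¬q ⊃ ¬s) ⊃ ¬r) ⊃ p): 0 ≤ 0.5, so result = 1
((((¬q ⊃ ¬s) ⊃ ¬r) ⊃ p) ⊃ s): 1 > 0.7, so result = 0.7
(((((¬q ⊃ ¬s) ⊃ ¬r) ⊃ p) ⊃ s) ⊃ q): 0.7 > 0.1, so result = 0.1
((((((¬q ⊃ ¬s) ⊃ ¬r) ⊃ p) ⊃ s) ⊃ q) ⊃ p): 0.1 ≤ 0.5, so result = 1
(((((((¬q ⊃ ¬s) ⊃ ¬r) ⊃ p) ⊃ s) ⊃ q) ⊃ p) ⊃ s): 1 > 0.7, so result = 0.7
((((((((¬q ⊃ ¬s) ⊃ ¬r) ⊃ p) ⊃ s) ⊃ q) ⊃ p) ⊃ s) ⊃ r): 0.7 > 0.4, so result = 0.4
(((((((((¬q ⊃ ¬s) ⊃ ¬r) ⊃ p) ⊃ s) ⊃ q) ⊃ p) ⊃ s) ⊃ r) ⊃ p): 0.4 ≤ 0.5, so result = 1
((((((((((¬q ⊃ ¬s) ⊃ ¬r) ⊃ p) ⊃ s) ⊃ q) ⊃ p) ⊃ s) ⊃ r) ⊃ p) ⊃ q): 1 > 0.1, so result = 0.1
(((((((((((¬q ⊃ ¬s) ⊃ ¬r) ⊃ p) ⊃ s) ⊃ q) ⊃ p) ⊃ s) ⊃ r) ⊃ p) ⊃ q) ⊃ q): 0.1 ≤ 0.1, so result = 1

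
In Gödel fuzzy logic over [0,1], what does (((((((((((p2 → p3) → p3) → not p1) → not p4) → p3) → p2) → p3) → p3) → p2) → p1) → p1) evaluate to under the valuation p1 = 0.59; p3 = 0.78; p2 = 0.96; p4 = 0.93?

1.00

(p2 → p3): 0.96 > 0.78, so result = 0.78
((p2 → p3) → p3): 0.78 ≤ 0.78, so result = 1
not p1: Gödel ¬ of 0.59 = 0 (operand ≠ 0)
(((p2 → p3) → p3) → not p1): 1 > 0, so result = 0
not p4: Gödel ¬ of 0.93 = 0 (operand ≠ 0)
((((p2 → p3) → p3) → not p1) → not p4): 0 ≤ 0, so result = 1
(((((p2 → p3) → p3) → not p1) → not p4) → p3): 1 > 0.78, so result = 0.78
((((((p2 → p3) → p3) → not p1) → not p4) → p3) → p2): 0.78 ≤ 0.96, so result = 1
(((((((p2 → p3) → p3) → not p1) → not p4) → p3) → p2) → p3): 1 > 0.78, so result = 0.78
((((((((p2 → p3) → p3) → not p1) → not p4) → p3) → p2) → p3) → p3): 0.78 ≤ 0.78, so result = 1
(((((((((p2 → p3) → p3) → not p1) → not p4) → p3) → p2) → p3) → p3) → p2): 1 > 0.96, so result = 0.96
((((((((((p2 → p3) → p3) → not p1) → not p4) → p3) → p2) → p3) → p3) → p2) → p1): 0.96 > 0.59, so result = 0.59
(((((((((((p2 → p3) → p3) → not p1) → not p4) → p3) → p2) → p3) → p3) → p2) → p1) → p1): 0.59 ≤ 0.59, so result = 1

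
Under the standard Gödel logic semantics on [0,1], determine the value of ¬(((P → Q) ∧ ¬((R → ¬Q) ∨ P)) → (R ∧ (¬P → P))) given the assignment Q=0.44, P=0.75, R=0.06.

0.00

(P → Q): 0.75 > 0.44, so result = 0.44
¬Q: Gödel ¬ of 0.44 = 0 (operand ≠ 0)
(R → ¬Q): 0.06 > 0, so result = 0
((R → ¬Q) ∨ P) = max(0, 0.75) = 0.75
¬((R → ¬Q) ∨ P): Gödel ¬ of 0.75 = 0 (operand ≠ 0)
((P → Q) ∧ ¬((R → ¬Q) ∨ P)) = min(0.44, 0) = 0
¬P: Gödel ¬ of 0.75 = 0 (operand ≠ 0)
(¬P → P): 0 ≤ 0.75, so result = 1
(R ∧ (¬P → P)) = min(0.06, 1) = 0.06
(((P → Q) ∧ ¬((R → ¬Q) ∨ P)) → (R ∧ (¬P → P))): 0 ≤ 0.06, so result = 1
¬(((P → Q) ∧ ¬((R → ¬Q) ∨ P)) → (R ∧ (¬P → P))): Gödel ¬ of 1 = 0 (operand ≠ 0)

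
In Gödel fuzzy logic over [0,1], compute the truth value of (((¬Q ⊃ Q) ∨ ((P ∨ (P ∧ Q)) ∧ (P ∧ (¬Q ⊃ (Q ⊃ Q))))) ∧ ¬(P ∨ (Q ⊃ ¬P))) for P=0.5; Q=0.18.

¬Q: Gödel ¬ of 0.18 = 0 (operand ≠ 0)
(¬Q ⊃ Q): 0 ≤ 0.18, so result = 1
(P ∧ Q) = min(0.5, 0.18) = 0.18
(P ∨ (P ∧ Q)) = max(0.5, 0.18) = 0.5
¬Q: Gödel ¬ of 0.18 = 0 (operand ≠ 0)
(Q ⊃ Q): 0.18 ≤ 0.18, so result = 1
(¬Q ⊃ (Q ⊃ Q)): 0 ≤ 1, so result = 1
(P ∧ (¬Q ⊃ (Q ⊃ Q))) = min(0.5, 1) = 0.5
((P ∨ (P ∧ Q)) ∧ (P ∧ (¬Q ⊃ (Q ⊃ Q)))) = min(0.5, 0.5) = 0.5
((¬Q ⊃ Q) ∨ ((P ∨ (P ∧ Q)) ∧ (P ∧ (¬Q ⊃ (Q ⊃ Q))))) = max(1, 0.5) = 1
¬P: Gödel ¬ of 0.5 = 0 (operand ≠ 0)
(Q ⊃ ¬P): 0.18 > 0, so result = 0
(P ∨ (Q ⊃ ¬P)) = max(0.5, 0) = 0.5
¬(P ∨ (Q ⊃ ¬P)): Gödel ¬ of 0.5 = 0 (operand ≠ 0)
(((¬Q ⊃ Q) ∨ ((P ∨ (P ∧ Q)) ∧ (P ∧ (¬Q ⊃ (Q ⊃ Q))))) ∧ ¬(P ∨ (Q ⊃ ¬P))) = min(1, 0) = 0

0.00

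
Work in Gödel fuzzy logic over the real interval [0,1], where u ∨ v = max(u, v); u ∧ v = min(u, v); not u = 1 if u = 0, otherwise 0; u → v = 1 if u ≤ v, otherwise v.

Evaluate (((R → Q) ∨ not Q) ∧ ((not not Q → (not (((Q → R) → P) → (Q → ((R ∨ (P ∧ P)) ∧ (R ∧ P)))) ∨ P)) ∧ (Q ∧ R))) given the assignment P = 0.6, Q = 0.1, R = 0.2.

(R → Q): 0.2 > 0.1, so result = 0.1
not Q: Gödel ¬ of 0.1 = 0 (operand ≠ 0)
((R → Q) ∨ not Q) = max(0.1, 0) = 0.1
not Q: Gödel ¬ of 0.1 = 0 (operand ≠ 0)
not not Q: Gödel ¬ of 0 = 1 (operand is 0)
(Q → R): 0.1 ≤ 0.2, so result = 1
((Q → R) → P): 1 > 0.6, so result = 0.6
(P ∧ P) = min(0.6, 0.6) = 0.6
(R ∨ (P ∧ P)) = max(0.2, 0.6) = 0.6
(R ∧ P) = min(0.2, 0.6) = 0.2
((R ∨ (P ∧ P)) ∧ (R ∧ P)) = min(0.6, 0.2) = 0.2
(Q → ((R ∨ (P ∧ P)) ∧ (R ∧ P))): 0.1 ≤ 0.2, so result = 1
(((Q → R) → P) → (Q → ((R ∨ (P ∧ P)) ∧ (R ∧ P)))): 0.6 ≤ 1, so result = 1
not (((Q → R) → P) → (Q → ((R ∨ (P ∧ P)) ∧ (R ∧ P)))): Gödel ¬ of 1 = 0 (operand ≠ 0)
(not (((Q → R) → P) → (Q → ((R ∨ (P ∧ P)) ∧ (R ∧ P)))) ∨ P) = max(0, 0.6) = 0.6
(not not Q → (not (((Q → R) → P) → (Q → ((R ∨ (P ∧ P)) ∧ (R ∧ P)))) ∨ P)): 1 > 0.6, so result = 0.6
(Q ∧ R) = min(0.1, 0.2) = 0.1
((not not Q → (not (((Q → R) → P) → (Q → ((R ∨ (P ∧ P)) ∧ (R ∧ P)))) ∨ P)) ∧ (Q ∧ R)) = min(0.6, 0.1) = 0.1
(((R → Q) ∨ not Q) ∧ ((not not Q → (not (((Q → R) → P) → (Q → ((R ∨ (P ∧ P)) ∧ (R ∧ P)))) ∨ P)) ∧ (Q ∧ R))) = min(0.1, 0.1) = 0.1

0.10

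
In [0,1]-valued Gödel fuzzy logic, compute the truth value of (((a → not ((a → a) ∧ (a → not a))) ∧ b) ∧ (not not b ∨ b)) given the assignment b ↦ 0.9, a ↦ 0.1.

0.90

(a → a): 0.1 ≤ 0.1, so result = 1
not a: Gödel ¬ of 0.1 = 0 (operand ≠ 0)
(a → not a): 0.1 > 0, so result = 0
((a → a) ∧ (a → not a)) = min(1, 0) = 0
not ((a → a) ∧ (a → not a)): Gödel ¬ of 0 = 1 (operand is 0)
(a → not ((a → a) ∧ (a → not a))): 0.1 ≤ 1, so result = 1
((a → not ((a → a) ∧ (a → not a))) ∧ b) = min(1, 0.9) = 0.9
not b: Gödel ¬ of 0.9 = 0 (operand ≠ 0)
not not b: Gödel ¬ of 0 = 1 (operand is 0)
(not not b ∨ b) = max(1, 0.9) = 1
(((a → not ((a → a) ∧ (a → not a))) ∧ b) ∧ (not not b ∨ b)) = min(0.9, 1) = 0.9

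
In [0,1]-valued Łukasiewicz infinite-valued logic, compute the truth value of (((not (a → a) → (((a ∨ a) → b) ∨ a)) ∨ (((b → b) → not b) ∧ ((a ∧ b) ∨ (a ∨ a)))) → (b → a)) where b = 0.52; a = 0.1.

(a → a): min(1, 1 − 0.1 + 0.1) = 1
not (a → a): Łukasiewicz ¬ gives 1 − 1 = 0
(a ∨ a) = max(0.1, 0.1) = 0.1
((a ∨ a) → b): min(1, 1 − 0.1 + 0.52) = 1
(((a ∨ a) → b) ∨ a) = max(1, 0.1) = 1
(not (a → a) → (((a ∨ a) → b) ∨ a)): min(1, 1 − 0 + 1) = 1
(b → b): min(1, 1 − 0.52 + 0.52) = 1
not b: Łukasiewicz ¬ gives 1 − 0.52 = 0.48
((b → b) → not b): min(1, 1 − 1 + 0.48) = 0.48
(a ∧ b) = min(0.1, 0.52) = 0.1
(a ∨ a) = max(0.1, 0.1) = 0.1
((a ∧ b) ∨ (a ∨ a)) = max(0.1, 0.1) = 0.1
(((b → b) → not b) ∧ ((a ∧ b) ∨ (a ∨ a))) = min(0.48, 0.1) = 0.1
((not (a → a) → (((a ∨ a) → b) ∨ a)) ∨ (((b → b) → not b) ∧ ((a ∧ b) ∨ (a ∨ a)))) = max(1, 0.1) = 1
(b → a): min(1, 1 − 0.52 + 0.1) = 0.58
(((not (a → a) → (((a ∨ a) → b) ∨ a)) ∨ (((b → b) → not b) ∧ ((a ∧ b) ∨ (a ∨ a)))) → (b → a)): min(1, 1 − 1 + 0.58) = 0.58

0.58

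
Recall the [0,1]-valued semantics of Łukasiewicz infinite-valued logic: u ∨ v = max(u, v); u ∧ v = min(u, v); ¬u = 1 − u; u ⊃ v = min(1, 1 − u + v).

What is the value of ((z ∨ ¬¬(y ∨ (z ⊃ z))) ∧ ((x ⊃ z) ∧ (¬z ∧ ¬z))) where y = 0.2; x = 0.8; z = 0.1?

0.30

(z ⊃ z): min(1, 1 − 0.1 + 0.1) = 1
(y ∨ (z ⊃ z)) = max(0.2, 1) = 1
¬(y ∨ (z ⊃ z)): Łukasiewicz ¬ gives 1 − 1 = 0
¬¬(y ∨ (z ⊃ z)): Łukasiewicz ¬ gives 1 − 0 = 1
(z ∨ ¬¬(y ∨ (z ⊃ z))) = max(0.1, 1) = 1
(x ⊃ z): min(1, 1 − 0.8 + 0.1) = 0.3
¬z: Łukasiewicz ¬ gives 1 − 0.1 = 0.9
¬z: Łukasiewicz ¬ gives 1 − 0.1 = 0.9
(¬z ∧ ¬z) = min(0.9, 0.9) = 0.9
((x ⊃ z) ∧ (¬z ∧ ¬z)) = min(0.3, 0.9) = 0.3
((z ∨ ¬¬(y ∨ (z ⊃ z))) ∧ ((x ⊃ z) ∧ (¬z ∧ ¬z))) = min(1, 0.3) = 0.3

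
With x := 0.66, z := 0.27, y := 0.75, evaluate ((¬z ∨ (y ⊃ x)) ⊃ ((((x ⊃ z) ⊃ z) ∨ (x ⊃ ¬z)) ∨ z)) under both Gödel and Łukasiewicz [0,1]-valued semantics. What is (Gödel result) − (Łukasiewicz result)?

Gödel evaluation:
  ¬z: Gödel ¬ of 0.27 = 0 (operand ≠ 0)
  (y ⊃ x): 0.75 > 0.66, so result = 0.66
  (¬z ∨ (y ⊃ x)) = max(0, 0.66) = 0.66
  (x ⊃ z): 0.66 > 0.27, so result = 0.27
  ((x ⊃ z) ⊃ z): 0.27 ≤ 0.27, so result = 1
  ¬z: Gödel ¬ of 0.27 = 0 (operand ≠ 0)
  (x ⊃ ¬z): 0.66 > 0, so result = 0
  (((x ⊃ z) ⊃ z) ∨ (x ⊃ ¬z)) = max(1, 0) = 1
  ((((x ⊃ z) ⊃ z) ∨ (x ⊃ ¬z)) ∨ z) = max(1, 0.27) = 1
  ((¬z ∨ (y ⊃ x)) ⊃ ((((x ⊃ z) ⊃ z) ∨ (x ⊃ ¬z)) ∨ z)): 0.66 ≤ 1, so result = 1
  Gödel value = 1
Łukasiewicz evaluation:
  ¬z: Łukasiewicz ¬ gives 1 − 0.27 = 0.73
  (y ⊃ x): min(1, 1 − 0.75 + 0.66) = 0.91
  (¬z ∨ (y ⊃ x)) = max(0.73, 0.91) = 0.91
  (x ⊃ z): min(1, 1 − 0.66 + 0.27) = 0.61
  ((x ⊃ z) ⊃ z): min(1, 1 − 0.61 + 0.27) = 0.66
  ¬z: Łukasiewicz ¬ gives 1 − 0.27 = 0.73
  (x ⊃ ¬z): min(1, 1 − 0.66 + 0.73) = 1
  (((x ⊃ z) ⊃ z) ∨ (x ⊃ ¬z)) = max(0.66, 1) = 1
  ((((x ⊃ z) ⊃ z) ∨ (x ⊃ ¬z)) ∨ z) = max(1, 0.27) = 1
  ((¬z ∨ (y ⊃ x)) ⊃ ((((x ⊃ z) ⊃ z) ∨ (x ⊃ ¬z)) ∨ z)): min(1, 1 − 0.91 + 1) = 1
  Łukasiewicz value = 1
Difference: 1 − 1 = 0.00

0.00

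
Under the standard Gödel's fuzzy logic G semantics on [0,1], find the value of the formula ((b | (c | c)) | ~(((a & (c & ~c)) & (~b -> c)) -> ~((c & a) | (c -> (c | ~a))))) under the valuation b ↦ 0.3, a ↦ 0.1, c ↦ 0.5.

0.50

(c | c) = max(0.5, 0.5) = 0.5
(b | (c | c)) = max(0.3, 0.5) = 0.5
~c: Gödel ¬ of 0.5 = 0 (operand ≠ 0)
(c & ~c) = min(0.5, 0) = 0
(a & (c & ~c)) = min(0.1, 0) = 0
~b: Gödel ¬ of 0.3 = 0 (operand ≠ 0)
(~b -> c): 0 ≤ 0.5, so result = 1
((a & (c & ~c)) & (~b -> c)) = min(0, 1) = 0
(c & a) = min(0.5, 0.1) = 0.1
~a: Gödel ¬ of 0.1 = 0 (operand ≠ 0)
(c | ~a) = max(0.5, 0) = 0.5
(c -> (c | ~a)): 0.5 ≤ 0.5, so result = 1
((c & a) | (c -> (c | ~a))) = max(0.1, 1) = 1
~((c & a) | (c -> (c | ~a))): Gödel ¬ of 1 = 0 (operand ≠ 0)
(((a & (c & ~c)) & (~b -> c)) -> ~((c & a) | (c -> (c | ~a)))): 0 ≤ 0, so result = 1
~(((a & (c & ~c)) & (~b -> c)) -> ~((c & a) | (c -> (c | ~a)))): Gödel ¬ of 1 = 0 (operand ≠ 0)
((b | (c | c)) | ~(((a & (c & ~c)) & (~b -> c)) -> ~((c & a) | (c -> (c | ~a))))) = max(0.5, 0) = 0.5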